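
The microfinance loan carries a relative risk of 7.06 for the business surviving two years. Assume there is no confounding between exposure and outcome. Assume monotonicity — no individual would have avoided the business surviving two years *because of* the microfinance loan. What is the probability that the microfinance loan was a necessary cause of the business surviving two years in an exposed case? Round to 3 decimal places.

PN ≈ 0.858

Under exogeneity and monotonicity, PN = (RR − 1) / RR = 1 − 1/RR.
PN = (7.06 − 1) / 7.06 = 6.06 / 7.06 ≈ 0.8584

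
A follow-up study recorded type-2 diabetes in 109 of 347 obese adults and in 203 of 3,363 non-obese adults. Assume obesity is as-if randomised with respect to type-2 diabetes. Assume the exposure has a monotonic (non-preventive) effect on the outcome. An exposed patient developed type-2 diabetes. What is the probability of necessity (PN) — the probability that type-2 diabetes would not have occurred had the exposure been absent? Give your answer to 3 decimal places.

PN ≈ 0.808

p₁ = P(outcome | exposed) = 109/347 = 0.31412
p₀ = P(outcome | unexposed) = 203/3363 = 0.060363
Under exogeneity and monotonicity, PN = (p₁ − p₀) / p₁.
PN = (0.31412 − 0.060363) / 0.31412 = 0.25376 / 0.31412 ≈ 0.8078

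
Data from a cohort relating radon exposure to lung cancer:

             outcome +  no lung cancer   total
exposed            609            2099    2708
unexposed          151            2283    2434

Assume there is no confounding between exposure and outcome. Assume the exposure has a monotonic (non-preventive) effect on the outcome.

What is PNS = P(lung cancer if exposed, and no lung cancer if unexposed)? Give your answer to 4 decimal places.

PNS ≈ 0.1629

p₁ = P(outcome | exposed) = 609/2708 = 0.22489
p₀ = P(outcome | unexposed) = 151/2434 = 0.062038
Under exogeneity and monotonicity, PNS = p₁ − p₀.
PNS = 0.22489 − 0.062038 = 0.16285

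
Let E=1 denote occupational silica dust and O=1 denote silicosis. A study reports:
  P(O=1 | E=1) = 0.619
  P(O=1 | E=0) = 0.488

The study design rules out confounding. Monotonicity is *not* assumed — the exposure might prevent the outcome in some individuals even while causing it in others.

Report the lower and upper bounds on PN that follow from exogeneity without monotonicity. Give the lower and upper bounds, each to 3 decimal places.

0.212 ≤ PN ≤ 0.827

Let p₁ = 0.619, p₀ = 0.488.
Under exogeneity alone the bounds on PN are max{0,(p₁−p₀)/p₁} ≤ PN ≤ min{1,(1−p₀)/p₁}.
  lower = (p₁ − p₀)/p₁ = 0.131 / 0.619 ≈ 0.2116
  upper = min{1, (1 − p₀)/p₁} = 0.512 / 0.619 ≈ 0.8271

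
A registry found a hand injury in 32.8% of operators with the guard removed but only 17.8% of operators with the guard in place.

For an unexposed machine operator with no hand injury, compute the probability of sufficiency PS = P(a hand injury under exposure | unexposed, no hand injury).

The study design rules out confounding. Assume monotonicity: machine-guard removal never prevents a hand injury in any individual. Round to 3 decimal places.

p₁ = 0.328, p₀ = 0.178.
Under exogeneity and monotonicity, PS = (p₁ − p₀) / (1 − p₀).
PS = (0.328 − 0.178) / (1 − 0.178) = 0.15 / 0.822 ≈ 0.1825

PS ≈ 0.182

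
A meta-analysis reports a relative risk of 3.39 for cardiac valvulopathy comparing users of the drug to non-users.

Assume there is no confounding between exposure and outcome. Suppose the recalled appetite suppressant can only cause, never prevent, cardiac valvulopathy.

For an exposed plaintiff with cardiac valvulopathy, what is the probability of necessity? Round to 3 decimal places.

Under exogeneity and monotonicity, PN = (RR − 1) / RR = 1 − 1/RR.
PN = (3.39 − 1) / 3.39 = 2.39 / 3.39 ≈ 0.7050

PN ≈ 0.705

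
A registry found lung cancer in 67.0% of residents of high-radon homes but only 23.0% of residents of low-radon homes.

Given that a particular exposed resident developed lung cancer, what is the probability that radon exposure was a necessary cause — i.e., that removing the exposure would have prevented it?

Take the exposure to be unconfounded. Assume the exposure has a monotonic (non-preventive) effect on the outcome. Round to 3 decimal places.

p₁ = 0.67, p₀ = 0.23.
Under exogeneity and monotonicity, PN = (p₁ − p₀) / p₁.
PN = (0.67 − 0.23) / 0.67 = 0.44 / 0.67 ≈ 0.6567

PN ≈ 0.657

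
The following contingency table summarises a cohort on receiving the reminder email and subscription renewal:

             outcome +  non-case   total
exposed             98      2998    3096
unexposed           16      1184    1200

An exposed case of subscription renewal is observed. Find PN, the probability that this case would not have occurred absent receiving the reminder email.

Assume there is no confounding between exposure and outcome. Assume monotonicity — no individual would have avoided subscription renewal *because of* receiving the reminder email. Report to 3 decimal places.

PN ≈ 0.579

p₁ = P(outcome | exposed) = 98/3096 = 0.031654
p₀ = P(outcome | unexposed) = 16/1200 = 0.013333
Under exogeneity and monotonicity, PN = (p₁ − p₀)/p₁.
PN = (0.031654 − 0.013333) / 0.031654 ≈ 0.5788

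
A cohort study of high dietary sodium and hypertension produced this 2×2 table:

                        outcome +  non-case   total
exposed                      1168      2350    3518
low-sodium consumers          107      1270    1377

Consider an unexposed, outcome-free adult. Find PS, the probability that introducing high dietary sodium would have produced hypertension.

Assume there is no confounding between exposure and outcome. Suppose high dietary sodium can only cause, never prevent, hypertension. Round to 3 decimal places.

p₁ = P(outcome | exposed) = 1168/3518 = 0.33201
p₀ = P(outcome | unexposed) = 107/1377 = 0.077705
Under exogeneity and monotonicity, PS = (p₁ − p₀)/(1 − p₀).
PS = (0.33201 − 0.077705) / 0.92229 ≈ 0.2757

PS ≈ 0.276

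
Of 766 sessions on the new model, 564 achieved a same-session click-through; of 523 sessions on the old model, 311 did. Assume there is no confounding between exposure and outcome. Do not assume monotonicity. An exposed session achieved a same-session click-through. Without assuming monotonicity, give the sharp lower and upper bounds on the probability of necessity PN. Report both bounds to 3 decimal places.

0.192 ≤ PN ≤ 0.551

p₁ = P(outcome | exposed) = 564/766 = 0.73629
p₀ = P(outcome | unexposed) = 311/523 = 0.59465
Under exogeneity alone the bounds on PN are max{0,(p₁−p₀)/p₁} ≤ PN ≤ min{1,(1−p₀)/p₁}.
  lower = (p₁ − p₀)/p₁ = 0.14165 / 0.73629 ≈ 0.1924
  upper = min{1, (1 − p₀)/p₁} = 0.40535 / 0.73629 ≈ 0.5505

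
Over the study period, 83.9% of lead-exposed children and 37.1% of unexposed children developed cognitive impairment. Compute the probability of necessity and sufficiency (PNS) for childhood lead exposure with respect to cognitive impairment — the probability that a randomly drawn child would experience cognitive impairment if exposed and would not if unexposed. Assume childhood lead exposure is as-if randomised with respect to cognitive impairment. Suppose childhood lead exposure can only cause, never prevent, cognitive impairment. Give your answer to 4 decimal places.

p₁ = 0.839, p₀ = 0.371.
Under exogeneity and monotonicity, PNS = p₁ − p₀.
PNS = 0.839 − 0.371 = 0.468

PNS ≈ 0.4680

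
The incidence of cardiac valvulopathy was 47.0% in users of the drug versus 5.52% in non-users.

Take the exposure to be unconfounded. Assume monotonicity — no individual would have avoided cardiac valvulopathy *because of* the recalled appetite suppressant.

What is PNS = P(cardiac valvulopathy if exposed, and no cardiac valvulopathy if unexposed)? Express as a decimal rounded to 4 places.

p₁ = 0.47, p₀ = 0.0552.
Under exogeneity and monotonicity, PNS = p₁ − p₀.
PNS = 0.47 − 0.0552 = 0.4148

PNS ≈ 0.4148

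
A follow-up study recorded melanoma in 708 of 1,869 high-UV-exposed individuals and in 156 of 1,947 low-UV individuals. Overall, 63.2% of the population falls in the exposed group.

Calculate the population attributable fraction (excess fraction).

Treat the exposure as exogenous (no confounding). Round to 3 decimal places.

PAF ≈ 0.702

p₁ = P(outcome | exposed) = 708/1869 = 0.37881
p₀ = P(outcome | unexposed) = 156/1947 = 0.080123
Overall risk P(Y=1) = π·p₁ + (1−π)·p₀ = 0.632×0.37881 + 0.368×0.080123 = 0.26889.
Under exogeneity, PAF = [P(Y=1) − p₀] / P(Y=1).
PAF = (0.26889 − 0.080123) / 0.26889 ≈ 0.7020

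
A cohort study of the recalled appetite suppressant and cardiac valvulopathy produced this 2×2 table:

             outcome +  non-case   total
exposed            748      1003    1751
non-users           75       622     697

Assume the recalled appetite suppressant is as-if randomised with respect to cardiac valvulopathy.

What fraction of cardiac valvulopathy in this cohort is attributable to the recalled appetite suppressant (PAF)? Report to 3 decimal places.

PAF ≈ 0.680

p₁ = P(outcome | exposed) = 748/1751 = 0.42718
p₀ = P(outcome | unexposed) = 75/697 = 0.1076
Exposure prevalence π = 1751/2448 = 0.71528; overall risk P(Y=1) = 0.33619.
Under exogeneity, PAF = [P(Y=1) − p₀]/P(Y=1).
PAF = (0.33619 − 0.1076) / 0.33619 ≈ 0.6799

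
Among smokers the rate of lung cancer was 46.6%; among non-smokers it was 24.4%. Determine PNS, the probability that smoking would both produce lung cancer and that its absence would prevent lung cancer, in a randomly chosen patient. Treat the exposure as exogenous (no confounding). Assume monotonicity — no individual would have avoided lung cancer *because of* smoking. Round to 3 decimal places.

PNS ≈ 0.222

p₁ = 0.466, p₀ = 0.244.
Under exogeneity and monotonicity, PNS = p₁ − p₀.
PNS = 0.466 − 0.244 = 0.222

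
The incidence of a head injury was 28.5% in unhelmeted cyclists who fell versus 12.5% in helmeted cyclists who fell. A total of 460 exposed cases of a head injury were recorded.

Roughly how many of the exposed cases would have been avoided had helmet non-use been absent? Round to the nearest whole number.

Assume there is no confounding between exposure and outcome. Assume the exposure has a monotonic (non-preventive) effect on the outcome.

about 258 cases

p₁ = 0.285, p₀ = 0.125.
PN = (p₁ − p₀)/p₁ = (0.285 − 0.125) / 0.285 ≈ 0.56140.
Attributable cases ≈ PN × (exposed cases) = 0.56140 × 460 ≈ 258.25.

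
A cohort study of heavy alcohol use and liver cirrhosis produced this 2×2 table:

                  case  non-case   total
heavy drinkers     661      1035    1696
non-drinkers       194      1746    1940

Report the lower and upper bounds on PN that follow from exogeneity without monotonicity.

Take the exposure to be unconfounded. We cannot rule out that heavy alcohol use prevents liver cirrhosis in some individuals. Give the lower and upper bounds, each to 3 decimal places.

p₁ = P(outcome | exposed) = 661/1696 = 0.38974
p₀ = P(outcome | unexposed) = 194/1940 = 0.1
Under exogeneity alone the bounds on PN are max{0,(p₁−p₀)/p₁} ≤ PN ≤ min{1,(1−p₀)/p₁}.
  lower = (p₁ − p₀)/p₁ = 0.28974 / 0.38974 ≈ 0.7434
  upper = min{1, (1 − p₀)/p₁} = 0.9 / 0.38974 ≈ 2.3092 → capped at 1

0.743 ≤ PN ≤ 1.000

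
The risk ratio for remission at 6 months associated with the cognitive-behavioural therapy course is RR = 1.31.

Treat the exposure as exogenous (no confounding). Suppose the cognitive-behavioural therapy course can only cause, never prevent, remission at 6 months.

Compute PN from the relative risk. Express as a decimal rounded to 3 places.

PN ≈ 0.237

Under exogeneity and monotonicity, PN = (RR − 1) / RR = 1 − 1/RR.
PN = (1.31 − 1) / 1.31 = 0.31 / 1.31 ≈ 0.2366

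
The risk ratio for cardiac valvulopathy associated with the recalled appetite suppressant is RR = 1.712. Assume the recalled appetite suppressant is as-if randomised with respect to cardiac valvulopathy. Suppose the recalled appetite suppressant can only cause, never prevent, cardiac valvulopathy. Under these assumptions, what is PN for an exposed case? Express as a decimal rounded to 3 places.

PN ≈ 0.416

Under exogeneity and monotonicity, PN = (RR − 1) / RR = 1 − 1/RR.
PN = (1.712 − 1) / 1.712 = 0.712 / 1.712 ≈ 0.4159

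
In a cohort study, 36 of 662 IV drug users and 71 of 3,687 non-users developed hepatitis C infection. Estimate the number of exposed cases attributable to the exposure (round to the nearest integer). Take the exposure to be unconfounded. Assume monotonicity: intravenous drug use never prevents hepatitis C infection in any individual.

p₁ = P(outcome | exposed) = 36/662 = 0.054381
p₀ = P(outcome | unexposed) = 71/3687 = 0.019257
PN = (p₁ − p₀)/p₁ = (0.054381 − 0.019257) / 0.054381 ≈ 0.64589.
Attributable cases ≈ PN × (exposed cases) = 0.64589 × 36 ≈ 23.25.

about 23 cases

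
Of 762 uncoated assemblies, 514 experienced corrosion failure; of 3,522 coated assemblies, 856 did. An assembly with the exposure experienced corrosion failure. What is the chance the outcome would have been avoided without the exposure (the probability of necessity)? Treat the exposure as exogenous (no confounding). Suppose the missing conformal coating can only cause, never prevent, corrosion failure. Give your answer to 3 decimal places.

p₁ = P(outcome | exposed) = 514/762 = 0.67454
p₀ = P(outcome | unexposed) = 856/3522 = 0.24304
Under exogeneity and monotonicity, PN = (p₁ − p₀) / p₁.
PN = (0.67454 − 0.24304) / 0.67454 = 0.4315 / 0.67454 ≈ 0.6397

PN ≈ 0.640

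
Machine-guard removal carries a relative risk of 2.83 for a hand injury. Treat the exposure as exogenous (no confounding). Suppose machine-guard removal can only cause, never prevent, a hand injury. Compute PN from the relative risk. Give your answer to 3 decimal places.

PN ≈ 0.647

Under exogeneity and monotonicity, PN = (RR − 1) / RR = 1 − 1/RR.
PN = (2.83 − 1) / 2.83 = 1.83 / 2.83 ≈ 0.6466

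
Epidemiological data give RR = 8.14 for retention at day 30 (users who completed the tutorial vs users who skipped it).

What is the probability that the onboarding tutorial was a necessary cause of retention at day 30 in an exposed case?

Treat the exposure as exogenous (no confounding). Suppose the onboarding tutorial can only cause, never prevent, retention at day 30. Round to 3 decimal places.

PN ≈ 0.877

Under exogeneity and monotonicity, PN = (RR − 1) / RR = 1 − 1/RR.
PN = (8.14 − 1) / 8.14 = 7.14 / 8.14 ≈ 0.8771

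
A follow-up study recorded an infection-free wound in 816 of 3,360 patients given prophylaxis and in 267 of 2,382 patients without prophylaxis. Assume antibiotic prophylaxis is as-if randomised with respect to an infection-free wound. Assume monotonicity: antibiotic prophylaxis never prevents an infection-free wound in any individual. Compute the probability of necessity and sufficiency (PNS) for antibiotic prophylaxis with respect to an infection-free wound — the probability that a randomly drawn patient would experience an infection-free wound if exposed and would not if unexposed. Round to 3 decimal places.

p₁ = P(outcome | exposed) = 816/3360 = 0.24286
p₀ = P(outcome | unexposed) = 267/2382 = 0.11209
Under exogeneity and monotonicity, PNS = p₁ − p₀.
PNS = 0.24286 − 0.11209 = 0.13077

PNS ≈ 0.131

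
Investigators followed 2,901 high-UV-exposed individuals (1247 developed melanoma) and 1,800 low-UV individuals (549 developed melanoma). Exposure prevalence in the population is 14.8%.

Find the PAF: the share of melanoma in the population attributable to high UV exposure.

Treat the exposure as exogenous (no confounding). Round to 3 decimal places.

p₁ = P(outcome | exposed) = 1247/2901 = 0.42985
p₀ = P(outcome | unexposed) = 549/1800 = 0.305
Overall risk P(Y=1) = π·p₁ + (1−π)·p₀ = 0.148×0.42985 + 0.852×0.305 = 0.32348.
Under exogeneity, PAF = [P(Y=1) − p₀] / P(Y=1).
PAF = (0.32348 − 0.305) / 0.32348 ≈ 0.0571

PAF ≈ 0.057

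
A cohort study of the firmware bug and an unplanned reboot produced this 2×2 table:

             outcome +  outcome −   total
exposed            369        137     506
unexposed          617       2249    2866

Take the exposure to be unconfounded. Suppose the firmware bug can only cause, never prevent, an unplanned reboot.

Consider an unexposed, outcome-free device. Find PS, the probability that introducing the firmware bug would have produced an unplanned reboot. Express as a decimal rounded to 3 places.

PS ≈ 0.655

p₁ = P(outcome | exposed) = 369/506 = 0.72925
p₀ = P(outcome | unexposed) = 617/2866 = 0.21528
Under exogeneity and monotonicity, PS = (p₁ − p₀)/(1 − p₀).
PS = (0.72925 − 0.21528) / 0.78472 ≈ 0.6550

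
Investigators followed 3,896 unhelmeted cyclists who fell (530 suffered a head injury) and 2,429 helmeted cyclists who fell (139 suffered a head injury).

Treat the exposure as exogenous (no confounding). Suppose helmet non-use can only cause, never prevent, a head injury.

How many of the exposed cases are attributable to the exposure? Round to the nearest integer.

p₁ = P(outcome | exposed) = 530/3896 = 0.13604
p₀ = P(outcome | unexposed) = 139/2429 = 0.057225
PN = (p₁ − p₀)/p₁ = (0.13604 − 0.057225) / 0.13604 ≈ 0.57934.
Attributable cases ≈ PN × (exposed cases) = 0.57934 × 530 ≈ 307.05.

about 307 cases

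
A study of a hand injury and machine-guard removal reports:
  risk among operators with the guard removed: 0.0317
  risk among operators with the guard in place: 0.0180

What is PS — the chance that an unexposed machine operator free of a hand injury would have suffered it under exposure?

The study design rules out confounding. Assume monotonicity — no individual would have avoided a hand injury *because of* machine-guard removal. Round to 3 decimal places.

PS ≈ 0.014

Let p₁ = 0.0317, p₀ = 0.018.
Under exogeneity and monotonicity, PS = (p₁ − p₀) / (1 − p₀).
PS = (0.0317 − 0.018) / (1 − 0.018) = 0.0137 / 0.982 ≈ 0.0140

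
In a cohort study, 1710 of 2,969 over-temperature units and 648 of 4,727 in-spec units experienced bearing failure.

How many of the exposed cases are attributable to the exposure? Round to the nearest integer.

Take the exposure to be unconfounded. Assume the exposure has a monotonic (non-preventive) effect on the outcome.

p₁ = P(outcome | exposed) = 1710/2969 = 0.57595
p₀ = P(outcome | unexposed) = 648/4727 = 0.13708
PN = (p₁ − p₀)/p₁ = (0.57595 − 0.13708) / 0.57595 ≈ 0.76199.
Attributable cases ≈ PN × (exposed cases) = 0.76199 × 1710 ≈ 1303.00.

about 1303 cases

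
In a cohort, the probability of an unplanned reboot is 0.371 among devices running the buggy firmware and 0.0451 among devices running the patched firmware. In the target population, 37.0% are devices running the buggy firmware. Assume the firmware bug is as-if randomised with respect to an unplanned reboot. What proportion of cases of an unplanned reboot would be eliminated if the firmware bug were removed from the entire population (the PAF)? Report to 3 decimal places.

Let p₁ = 0.371, p₀ = 0.0451.
Overall risk P(Y=1) = π·p₁ + (1−π)·p₀ = 0.37×0.371 + 0.63×0.0451 = 0.16568.
Under exogeneity, PAF = [P(Y=1) − p₀] / P(Y=1).
PAF = (0.16568 − 0.0451) / 0.16568 ≈ 0.7278

PAF ≈ 0.728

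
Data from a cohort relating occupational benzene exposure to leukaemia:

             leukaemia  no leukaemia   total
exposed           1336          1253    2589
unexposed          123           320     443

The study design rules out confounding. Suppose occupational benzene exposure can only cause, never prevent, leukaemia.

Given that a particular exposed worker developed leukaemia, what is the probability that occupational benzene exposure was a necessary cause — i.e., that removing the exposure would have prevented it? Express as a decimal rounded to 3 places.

p₁ = P(outcome | exposed) = 1336/2589 = 0.51603
p₀ = P(outcome | unexposed) = 123/443 = 0.27765
Under exogeneity and monotonicity, PN = (p₁ − p₀) / p₁.
PN = (0.51603 − 0.27765) / 0.51603 = 0.23838 / 0.51603 ≈ 0.4619

PN ≈ 0.462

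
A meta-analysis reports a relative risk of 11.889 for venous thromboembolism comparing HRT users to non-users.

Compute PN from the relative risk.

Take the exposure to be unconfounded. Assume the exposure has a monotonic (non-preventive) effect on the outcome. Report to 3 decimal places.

PN ≈ 0.916

Under exogeneity and monotonicity, PN = (RR − 1) / RR = 1 − 1/RR.
PN = (11.889 − 1) / 11.889 = 10.89 / 11.889 ≈ 0.9159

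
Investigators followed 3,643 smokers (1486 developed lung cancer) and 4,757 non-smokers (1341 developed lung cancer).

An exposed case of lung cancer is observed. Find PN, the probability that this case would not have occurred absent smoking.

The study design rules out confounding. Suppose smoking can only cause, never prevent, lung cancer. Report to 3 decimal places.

PN ≈ 0.309

p₁ = P(outcome | exposed) = 1486/3643 = 0.40791
p₀ = P(outcome | unexposed) = 1341/4757 = 0.2819
Under exogeneity and monotonicity, PN = (p₁ − p₀) / p₁.
PN = (0.40791 − 0.2819) / 0.40791 = 0.12601 / 0.40791 ≈ 0.3089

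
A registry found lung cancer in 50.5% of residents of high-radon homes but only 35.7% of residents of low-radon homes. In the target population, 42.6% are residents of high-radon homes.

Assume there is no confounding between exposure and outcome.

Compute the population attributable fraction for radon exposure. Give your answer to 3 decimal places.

p₁ = 0.505, p₀ = 0.357.
Overall risk P(Y=1) = π·p₁ + (1−π)·p₀ = 0.426×0.505 + 0.574×0.357 = 0.42005.
Under exogeneity, PAF = [P(Y=1) − p₀] / P(Y=1).
PAF = (0.42005 − 0.357) / 0.42005 ≈ 0.1501

PAF ≈ 0.150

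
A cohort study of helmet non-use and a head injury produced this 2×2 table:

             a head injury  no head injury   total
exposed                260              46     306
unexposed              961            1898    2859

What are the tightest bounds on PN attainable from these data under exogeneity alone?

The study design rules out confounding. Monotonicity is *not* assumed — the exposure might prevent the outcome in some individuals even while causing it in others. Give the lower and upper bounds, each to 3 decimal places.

0.604 ≤ PN ≤ 0.781

p₁ = P(outcome | exposed) = 260/306 = 0.84967
p₀ = P(outcome | unexposed) = 961/2859 = 0.33613
Under exogeneity alone the bounds on PN are max{0,(p₁−p₀)/p₁} ≤ PN ≤ min{1,(1−p₀)/p₁}.
  lower = (p₁ − p₀)/p₁ = 0.51354 / 0.84967 ≈ 0.6044
  upper = min{1, (1 − p₀)/p₁} = 0.66387 / 0.84967 ≈ 0.7813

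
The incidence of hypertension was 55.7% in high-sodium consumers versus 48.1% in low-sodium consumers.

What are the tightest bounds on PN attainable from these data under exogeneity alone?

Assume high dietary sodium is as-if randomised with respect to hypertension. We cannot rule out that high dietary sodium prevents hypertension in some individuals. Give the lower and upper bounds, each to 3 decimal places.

0.136 ≤ PN ≤ 0.932

p₁ = 0.557, p₀ = 0.481.
Under exogeneity alone the bounds on PN are max{0,(p₁−p₀)/p₁} ≤ PN ≤ min{1,(1−p₀)/p₁}.
  lower = (p₁ − p₀)/p₁ = 0.076 / 0.557 ≈ 0.1364
  upper = min{1, (1 − p₀)/p₁} = 0.519 / 0.557 ≈ 0.9318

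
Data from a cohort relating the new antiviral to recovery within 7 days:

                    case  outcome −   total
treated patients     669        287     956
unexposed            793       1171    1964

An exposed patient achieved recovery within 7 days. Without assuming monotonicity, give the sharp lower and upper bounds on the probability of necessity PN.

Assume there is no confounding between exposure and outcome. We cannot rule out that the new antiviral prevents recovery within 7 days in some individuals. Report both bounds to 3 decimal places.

p₁ = P(outcome | exposed) = 669/956 = 0.69979
p₀ = P(outcome | unexposed) = 793/1964 = 0.40377
Under exogeneity alone the bounds on PN are max{0,(p₁−p₀)/p₁} ≤ PN ≤ min{1,(1−p₀)/p₁}.
  lower = (p₁ − p₀)/p₁ = 0.29602 / 0.69979 ≈ 0.4230
  upper = min{1, (1 − p₀)/p₁} = 0.59623 / 0.69979 ≈ 0.8520

0.423 ≤ PN ≤ 0.852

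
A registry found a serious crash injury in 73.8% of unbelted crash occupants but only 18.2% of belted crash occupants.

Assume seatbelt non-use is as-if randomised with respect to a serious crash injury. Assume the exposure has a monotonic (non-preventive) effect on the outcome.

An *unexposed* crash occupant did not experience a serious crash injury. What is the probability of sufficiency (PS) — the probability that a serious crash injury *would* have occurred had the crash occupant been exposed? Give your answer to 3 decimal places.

p₁ = 0.738, p₀ = 0.182.
Under exogeneity and monotonicity, PS = (p₁ − p₀) / (1 − p₀).
PS = (0.738 − 0.182) / (1 − 0.182) = 0.556 / 0.818 ≈ 0.6797

PS ≈ 0.680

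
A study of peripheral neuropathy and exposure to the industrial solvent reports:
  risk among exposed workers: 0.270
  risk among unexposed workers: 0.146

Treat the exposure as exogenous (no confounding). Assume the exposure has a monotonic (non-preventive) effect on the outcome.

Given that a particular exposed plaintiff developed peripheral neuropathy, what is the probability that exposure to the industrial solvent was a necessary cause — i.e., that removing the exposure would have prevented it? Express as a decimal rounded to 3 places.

PN ≈ 0.459

Let p₁ = 0.27, p₀ = 0.146.
Under exogeneity and monotonicity, PN = (p₁ − p₀) / p₁.
PN = (0.27 − 0.146) / 0.27 = 0.124 / 0.27 ≈ 0.4593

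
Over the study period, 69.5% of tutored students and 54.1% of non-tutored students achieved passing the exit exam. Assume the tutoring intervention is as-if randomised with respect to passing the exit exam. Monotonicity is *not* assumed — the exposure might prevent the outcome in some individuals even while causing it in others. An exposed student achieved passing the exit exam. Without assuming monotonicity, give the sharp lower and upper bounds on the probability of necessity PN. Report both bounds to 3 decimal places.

p₁ = 0.695, p₀ = 0.541.
Under exogeneity alone the bounds on PN are max{0,(p₁−p₀)/p₁} ≤ PN ≤ min{1,(1−p₀)/p₁}.
  lower = (p₁ − p₀)/p₁ = 0.154 / 0.695 ≈ 0.2216
  upper = min{1, (1 − p₀)/p₁} = 0.459 / 0.695 ≈ 0.6604

0.222 ≤ PN ≤ 0.660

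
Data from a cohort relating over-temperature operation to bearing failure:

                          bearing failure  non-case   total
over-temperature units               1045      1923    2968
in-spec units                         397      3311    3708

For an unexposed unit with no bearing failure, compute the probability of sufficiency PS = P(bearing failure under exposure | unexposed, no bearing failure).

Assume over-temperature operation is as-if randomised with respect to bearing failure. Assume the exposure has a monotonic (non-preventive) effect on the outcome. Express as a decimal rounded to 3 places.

p₁ = P(outcome | exposed) = 1045/2968 = 0.35209
p₀ = P(outcome | unexposed) = 397/3708 = 0.10707
Under exogeneity and monotonicity, PS = (p₁ − p₀) / (1 − p₀).
PS = (0.35209 − 0.10707) / (1 − 0.10707) = 0.24502 / 0.89293 ≈ 0.2744

PS ≈ 0.274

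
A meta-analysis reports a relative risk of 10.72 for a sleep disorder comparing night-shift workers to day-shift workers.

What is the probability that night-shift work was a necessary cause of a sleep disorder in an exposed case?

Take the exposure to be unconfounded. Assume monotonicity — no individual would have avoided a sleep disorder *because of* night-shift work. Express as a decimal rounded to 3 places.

Under exogeneity and monotonicity, PN = (RR − 1) / RR = 1 − 1/RR.
PN = (10.72 − 1) / 10.72 = 9.72 / 10.72 ≈ 0.9067

PN ≈ 0.907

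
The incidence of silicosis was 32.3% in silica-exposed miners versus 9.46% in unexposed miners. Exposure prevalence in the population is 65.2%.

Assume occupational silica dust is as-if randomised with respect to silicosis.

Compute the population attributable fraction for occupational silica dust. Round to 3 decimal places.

p₁ = 0.323, p₀ = 0.0946.
Overall risk P(Y=1) = π·p₁ + (1−π)·p₀ = 0.652×0.323 + 0.348×0.0946 = 0.24352.
Under exogeneity, PAF = [P(Y=1) − p₀] / P(Y=1).
PAF = (0.24352 − 0.0946) / 0.24352 ≈ 0.6115

PAF ≈ 0.612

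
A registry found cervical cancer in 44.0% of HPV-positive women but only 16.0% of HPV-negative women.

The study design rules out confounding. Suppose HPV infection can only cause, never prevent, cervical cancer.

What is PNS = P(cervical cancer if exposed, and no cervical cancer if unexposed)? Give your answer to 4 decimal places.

p₁ = 0.44, p₀ = 0.16.
Under exogeneity and monotonicity, PNS = p₁ − p₀.
PNS = 0.44 − 0.16 = 0.28

PNS ≈ 0.2800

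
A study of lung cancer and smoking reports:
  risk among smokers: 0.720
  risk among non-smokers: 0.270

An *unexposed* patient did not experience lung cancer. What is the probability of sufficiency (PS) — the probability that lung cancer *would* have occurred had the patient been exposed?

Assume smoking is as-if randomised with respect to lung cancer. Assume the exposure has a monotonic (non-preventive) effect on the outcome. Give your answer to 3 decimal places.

PS ≈ 0.616

Let p₁ = 0.72, p₀ = 0.27.
Under exogeneity and monotonicity, PS = (p₁ − p₀) / (1 − p₀).
PS = (0.72 − 0.27) / (1 − 0.27) = 0.45 / 0.73 ≈ 0.6164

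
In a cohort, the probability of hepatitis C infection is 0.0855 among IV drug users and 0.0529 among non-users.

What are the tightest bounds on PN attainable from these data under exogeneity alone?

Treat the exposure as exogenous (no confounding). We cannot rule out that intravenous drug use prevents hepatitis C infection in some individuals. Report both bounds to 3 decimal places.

Let p₁ = 0.0855, p₀ = 0.0529.
Under exogeneity alone the bounds on PN are max{0,(p₁−p₀)/p₁} ≤ PN ≤ min{1,(1−p₀)/p₁}.
  lower = (p₁ − p₀)/p₁ = 0.0326 / 0.0855 ≈ 0.3813
  upper = min{1, (1 − p₀)/p₁} = 0.9471 / 0.0855 ≈ 11.0772 → capped at 1

0.381 ≤ PN ≤ 1.000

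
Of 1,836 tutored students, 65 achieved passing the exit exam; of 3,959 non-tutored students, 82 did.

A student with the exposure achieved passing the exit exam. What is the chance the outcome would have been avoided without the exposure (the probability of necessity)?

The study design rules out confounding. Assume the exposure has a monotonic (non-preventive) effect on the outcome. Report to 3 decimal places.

p₁ = P(outcome | exposed) = 65/1836 = 0.035403
p₀ = P(outcome | unexposed) = 82/3959 = 0.020712
Under exogeneity and monotonicity, PN = (p₁ − p₀) / p₁.
PN = (0.035403 − 0.020712) / 0.035403 = 0.014691 / 0.035403 ≈ 0.4150

PN ≈ 0.415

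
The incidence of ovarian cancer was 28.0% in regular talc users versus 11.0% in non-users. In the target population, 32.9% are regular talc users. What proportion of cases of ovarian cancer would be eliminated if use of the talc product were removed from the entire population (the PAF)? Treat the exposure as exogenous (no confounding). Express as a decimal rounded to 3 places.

PAF ≈ 0.337

p₁ = 0.28, p₀ = 0.11.
Overall risk P(Y=1) = π·p₁ + (1−π)·p₀ = 0.329×0.28 + 0.671×0.11 = 0.16593.
Under exogeneity, PAF = [P(Y=1) − p₀] / P(Y=1).
PAF = (0.16593 − 0.11) / 0.16593 ≈ 0.3371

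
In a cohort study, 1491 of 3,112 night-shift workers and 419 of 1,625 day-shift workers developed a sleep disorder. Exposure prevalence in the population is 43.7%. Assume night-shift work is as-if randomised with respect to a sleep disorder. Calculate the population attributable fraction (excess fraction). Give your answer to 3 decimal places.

p₁ = P(outcome | exposed) = 1491/3112 = 0.47911
p₀ = P(outcome | unexposed) = 419/1625 = 0.25785
Overall risk P(Y=1) = π·p₁ + (1−π)·p₀ = 0.437×0.47911 + 0.563×0.25785 = 0.35454.
Under exogeneity, PAF = [P(Y=1) − p₀] / P(Y=1).
PAF = (0.35454 − 0.25785) / 0.35454 ≈ 0.2727

PAF ≈ 0.273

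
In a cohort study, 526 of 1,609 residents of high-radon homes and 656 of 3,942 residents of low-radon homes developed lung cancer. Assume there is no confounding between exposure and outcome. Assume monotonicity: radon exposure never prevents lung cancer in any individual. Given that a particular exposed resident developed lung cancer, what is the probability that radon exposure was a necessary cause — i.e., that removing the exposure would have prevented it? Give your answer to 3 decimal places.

PN ≈ 0.491

p₁ = P(outcome | exposed) = 526/1609 = 0.32691
p₀ = P(outcome | unexposed) = 656/3942 = 0.16641
Under exogeneity and monotonicity, PN = (p₁ − p₀) / p₁.
PN = (0.32691 − 0.16641) / 0.32691 = 0.1605 / 0.32691 ≈ 0.4910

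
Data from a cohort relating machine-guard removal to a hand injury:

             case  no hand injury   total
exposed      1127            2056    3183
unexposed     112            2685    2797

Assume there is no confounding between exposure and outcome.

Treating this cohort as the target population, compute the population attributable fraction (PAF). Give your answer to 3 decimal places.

PAF ≈ 0.807

p₁ = P(outcome | exposed) = 1127/3183 = 0.35407
p₀ = P(outcome | unexposed) = 112/2797 = 0.040043
Exposure prevalence π = 3183/5980 = 0.53227; overall risk P(Y=1) = 0.20719.
Under exogeneity, PAF = [P(Y=1) − p₀]/P(Y=1).
PAF = (0.20719 − 0.040043) / 0.20719 ≈ 0.8067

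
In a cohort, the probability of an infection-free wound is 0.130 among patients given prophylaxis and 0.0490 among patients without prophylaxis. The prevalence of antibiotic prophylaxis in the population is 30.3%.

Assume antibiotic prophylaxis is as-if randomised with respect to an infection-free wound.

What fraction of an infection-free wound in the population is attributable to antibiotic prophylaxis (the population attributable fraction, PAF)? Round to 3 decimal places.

PAF ≈ 0.334

Let p₁ = 0.13, p₀ = 0.049.
Overall risk P(Y=1) = π·p₁ + (1−π)·p₀ = 0.303×0.13 + 0.697×0.049 = 0.073543.
Under exogeneity, PAF = [P(Y=1) − p₀] / P(Y=1).
PAF = (0.073543 − 0.049) / 0.073543 ≈ 0.3337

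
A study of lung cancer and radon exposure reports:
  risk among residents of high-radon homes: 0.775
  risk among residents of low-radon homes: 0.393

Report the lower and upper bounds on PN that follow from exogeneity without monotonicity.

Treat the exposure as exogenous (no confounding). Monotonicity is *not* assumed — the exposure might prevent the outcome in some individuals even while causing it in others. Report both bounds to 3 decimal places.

Let p₁ = 0.775, p₀ = 0.393.
Under exogeneity alone the bounds on PN are max{0,(p₁−p₀)/p₁} ≤ PN ≤ min{1,(1−p₀)/p₁}.
  lower = (p₁ − p₀)/p₁ = 0.382 / 0.775 ≈ 0.4929
  upper = min{1, (1 − p₀)/p₁} = 0.607 / 0.775 ≈ 0.7832

0.493 ≤ PN ≤ 0.783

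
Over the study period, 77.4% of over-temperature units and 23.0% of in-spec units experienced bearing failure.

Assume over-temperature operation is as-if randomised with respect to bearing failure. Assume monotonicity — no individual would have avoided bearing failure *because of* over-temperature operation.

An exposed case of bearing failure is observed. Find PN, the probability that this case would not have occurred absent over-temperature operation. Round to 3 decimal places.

PN ≈ 0.703

p₁ = 0.774, p₀ = 0.23.
Under exogeneity and monotonicity, PN = (p₁ − p₀) / p₁.
PN = (0.774 − 0.23) / 0.774 = 0.544 / 0.774 ≈ 0.7028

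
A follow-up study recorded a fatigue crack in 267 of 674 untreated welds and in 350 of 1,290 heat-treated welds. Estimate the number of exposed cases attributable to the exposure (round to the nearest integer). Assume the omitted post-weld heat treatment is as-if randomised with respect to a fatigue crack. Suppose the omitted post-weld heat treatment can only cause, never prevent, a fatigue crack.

about 84 cases

p₁ = P(outcome | exposed) = 267/674 = 0.39614
p₀ = P(outcome | unexposed) = 350/1290 = 0.27132
PN = (p₁ − p₀)/p₁ = (0.39614 − 0.27132) / 0.39614 ≈ 0.31510.
Attributable cases ≈ PN × (exposed cases) = 0.31510 × 267 ≈ 84.13.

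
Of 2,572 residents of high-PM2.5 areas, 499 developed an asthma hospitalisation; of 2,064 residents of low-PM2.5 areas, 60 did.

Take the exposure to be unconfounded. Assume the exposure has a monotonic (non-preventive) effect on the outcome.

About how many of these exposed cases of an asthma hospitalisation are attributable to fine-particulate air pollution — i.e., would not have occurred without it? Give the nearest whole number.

p₁ = P(outcome | exposed) = 499/2572 = 0.19401
p₀ = P(outcome | unexposed) = 60/2064 = 0.02907
PN = (p₁ − p₀)/p₁ = (0.19401 − 0.02907) / 0.19401 ≈ 0.85017.
Attributable cases ≈ PN × (exposed cases) = 0.85017 × 499 ≈ 424.23.

about 424 cases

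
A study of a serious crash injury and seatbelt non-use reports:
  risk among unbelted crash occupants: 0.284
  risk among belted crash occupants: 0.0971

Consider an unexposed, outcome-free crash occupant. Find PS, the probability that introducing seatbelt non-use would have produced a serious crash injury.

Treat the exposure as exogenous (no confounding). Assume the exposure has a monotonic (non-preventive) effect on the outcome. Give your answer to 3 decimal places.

PS ≈ 0.207

Let p₁ = 0.284, p₀ = 0.0971.
Under exogeneity and monotonicity, PS = (p₁ − p₀) / (1 − p₀).
PS = (0.284 − 0.0971) / (1 − 0.0971) = 0.1869 / 0.9029 ≈ 0.2070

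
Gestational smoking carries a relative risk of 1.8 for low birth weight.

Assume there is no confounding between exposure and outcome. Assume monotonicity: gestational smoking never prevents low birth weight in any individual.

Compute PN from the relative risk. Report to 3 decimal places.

PN ≈ 0.444

Under exogeneity and monotonicity, PN = (RR − 1) / RR = 1 − 1/RR.
PN = (1.8 − 1) / 1.8 = 0.8 / 1.8 ≈ 0.4444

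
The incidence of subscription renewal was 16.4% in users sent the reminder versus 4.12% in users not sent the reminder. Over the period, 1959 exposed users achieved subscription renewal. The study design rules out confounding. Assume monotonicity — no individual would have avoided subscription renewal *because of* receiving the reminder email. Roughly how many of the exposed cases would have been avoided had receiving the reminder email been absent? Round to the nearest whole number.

p₁ = 0.164, p₀ = 0.0412.
PN = (p₁ − p₀)/p₁ = (0.164 − 0.0412) / 0.164 ≈ 0.74878.
Attributable cases ≈ PN × (exposed cases) = 0.74878 × 1959 ≈ 1466.86.

about 1467 cases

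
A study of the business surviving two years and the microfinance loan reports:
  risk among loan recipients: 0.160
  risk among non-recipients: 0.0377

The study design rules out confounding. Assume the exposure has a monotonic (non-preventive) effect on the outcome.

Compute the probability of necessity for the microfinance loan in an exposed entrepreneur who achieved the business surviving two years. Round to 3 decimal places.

PN ≈ 0.764

Let p₁ = 0.16, p₀ = 0.0377.
Under exogeneity and monotonicity, PN = (p₁ − p₀) / p₁.
PN = (0.16 − 0.0377) / 0.16 = 0.1223 / 0.16 ≈ 0.7644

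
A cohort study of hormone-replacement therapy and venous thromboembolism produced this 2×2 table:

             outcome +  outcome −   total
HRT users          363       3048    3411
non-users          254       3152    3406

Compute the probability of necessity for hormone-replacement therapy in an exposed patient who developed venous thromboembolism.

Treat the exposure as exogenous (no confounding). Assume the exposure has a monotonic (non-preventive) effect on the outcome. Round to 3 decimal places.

PN ≈ 0.299

p₁ = P(outcome | exposed) = 363/3411 = 0.10642
p₀ = P(outcome | unexposed) = 254/3406 = 0.074574
Under exogeneity and monotonicity, PN = (p₁ − p₀)/p₁.
PN = (0.10642 − 0.074574) / 0.10642 ≈ 0.2992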